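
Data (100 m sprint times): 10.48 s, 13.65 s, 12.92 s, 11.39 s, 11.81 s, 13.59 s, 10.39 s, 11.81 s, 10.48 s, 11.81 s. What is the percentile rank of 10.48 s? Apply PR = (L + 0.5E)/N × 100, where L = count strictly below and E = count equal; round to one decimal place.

20.0

N = 10.
Strictly below 10.48: 1. Equal to 10.48: 2.
PR = (1 + 0.5·2)/10 × 100 = 20.0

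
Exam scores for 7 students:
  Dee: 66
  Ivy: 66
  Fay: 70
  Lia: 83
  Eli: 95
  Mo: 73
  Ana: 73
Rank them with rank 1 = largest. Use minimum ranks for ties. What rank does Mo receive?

3

Sorted (descending): 95, 83, 73, 73, 70, 66, 66
The 2 values of 73 occupy positions 3–4 → each gets rank 3.
The 2 values of 66 occupy positions 6–7 → each gets rank 6.
Mo has value 73 → rank 3.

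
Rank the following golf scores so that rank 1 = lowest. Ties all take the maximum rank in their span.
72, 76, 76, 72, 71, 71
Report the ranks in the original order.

Sorted (ascending): 71, 71, 72, 72, 76, 76
The 2 values of 71 occupy positions 1–2 → each gets rank 2.
The 2 values of 72 occupy positions 3–4 → each gets rank 4.
The 2 values of 76 occupy positions 5–6 → each gets rank 6.

4, 6, 6, 4, 2, 2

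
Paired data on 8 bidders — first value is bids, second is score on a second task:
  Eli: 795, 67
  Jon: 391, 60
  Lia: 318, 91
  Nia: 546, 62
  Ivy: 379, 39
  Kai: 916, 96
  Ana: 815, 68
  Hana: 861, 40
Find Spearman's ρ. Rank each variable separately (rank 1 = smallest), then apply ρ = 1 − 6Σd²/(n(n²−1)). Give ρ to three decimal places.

Ranks of variable 1: 5, 3, 1, 4, 2, 8, 6, 7
Ranks of variable 2: 5, 3, 7, 4, 1, 8, 6, 2
d = r₁ − r₂: 0, 0, -6, 0, 1, 0, 0, 5
d²: 0, 0, 36, 0, 1, 0, 0, 25; Σd² = 62
ρ = 1 − 6·62/(8·63) = 1 − 372/504 = 0.262

0.262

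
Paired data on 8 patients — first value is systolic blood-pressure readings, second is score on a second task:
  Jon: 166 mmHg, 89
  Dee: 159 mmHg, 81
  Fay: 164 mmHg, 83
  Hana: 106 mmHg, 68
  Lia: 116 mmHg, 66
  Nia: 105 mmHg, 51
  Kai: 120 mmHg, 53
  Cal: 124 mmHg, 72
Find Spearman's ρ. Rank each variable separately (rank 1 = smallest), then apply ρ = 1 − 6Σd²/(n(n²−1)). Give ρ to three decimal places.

Ranks of variable 1: 8, 6, 7, 2, 3, 1, 4, 5
Ranks of variable 2: 8, 6, 7, 4, 3, 1, 2, 5
d = r₁ − r₂: 0, 0, 0, -2, 0, 0, 2, 0
d²: 0, 0, 0, 4, 0, 0, 4, 0; Σd² = 8
ρ = 1 − 6·8/(8·63) = 1 − 48/504 = 0.905

0.905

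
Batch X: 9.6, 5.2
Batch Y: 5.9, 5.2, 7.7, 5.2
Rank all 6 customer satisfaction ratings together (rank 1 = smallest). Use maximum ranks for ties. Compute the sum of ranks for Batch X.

Sorted (ascending): 5.2, 5.2, 5.2, 5.9, 7.7, 9.6
The 3 values of 5.2 occupy positions 1–3 → each gets rank 3.
Batch X values → pooled ranks: 9.6→6, 5.2→3
Rank sum = 6 + 3 = 9

9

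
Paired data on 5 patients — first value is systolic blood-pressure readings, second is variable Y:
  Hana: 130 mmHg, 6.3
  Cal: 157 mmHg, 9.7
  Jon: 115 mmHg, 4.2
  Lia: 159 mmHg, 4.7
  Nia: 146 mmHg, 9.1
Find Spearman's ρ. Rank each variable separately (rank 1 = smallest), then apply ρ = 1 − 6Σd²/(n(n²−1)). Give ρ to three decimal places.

Ranks of variable 1: 2, 4, 1, 5, 3
Ranks of variable 2: 3, 5, 1, 2, 4
d = r₁ − r₂: -1, -1, 0, 3, -1
d²: 1, 1, 0, 9, 1; Σd² = 12
ρ = 1 − 6·12/(5·24) = 1 − 72/120 = 0.400

0.400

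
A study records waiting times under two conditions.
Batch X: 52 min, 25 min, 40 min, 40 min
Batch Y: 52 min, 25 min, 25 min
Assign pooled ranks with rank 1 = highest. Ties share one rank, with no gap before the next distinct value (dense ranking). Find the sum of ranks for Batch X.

Sorted (descending): 52, 52, 40, 40, 25, 25, 25
The 2 values of 52 share dense rank 1.
The 2 values of 40 share dense rank 2.
The 3 values of 25 share dense rank 3.
Batch X values → pooled ranks: 52→1, 25→3, 40→2, 40→2
Rank sum = 1 + 3 + 2 + 2 = 8

8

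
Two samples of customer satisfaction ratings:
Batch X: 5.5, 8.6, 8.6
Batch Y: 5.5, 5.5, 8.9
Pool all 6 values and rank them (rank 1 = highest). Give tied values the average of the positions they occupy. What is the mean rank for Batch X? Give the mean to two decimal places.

3.33

Sorted (descending): 8.9, 8.6, 8.6, 5.5, 5.5, 5.5
The 2 values of 8.6 occupy positions 2–3 → average rank (2+3)/2 = 2.5.
The 3 values of 5.5 occupy positions 4–6 → average rank 5.
Batch X values → pooled ranks: 5.5→5, 8.6→2.5, 8.6→2.5
Mean rank = (5 + 2.5 + 2.5) / 3 = 3.33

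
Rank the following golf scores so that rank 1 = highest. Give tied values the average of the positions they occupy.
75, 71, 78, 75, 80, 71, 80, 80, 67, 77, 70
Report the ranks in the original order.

Sorted (descending): 80, 80, 80, 78, 77, 75, 75, 71, 71, 70, 67
The 3 values of 80 occupy positions 1–3 → average rank 2.
The 2 values of 75 occupy positions 6–7 → average rank (6+7)/2 = 6.5.
The 2 values of 71 occupy positions 8–9 → average rank (8+9)/2 = 8.5.

6.5, 8.5, 4, 6.5, 2, 8.5, 2, 2, 11, 5, 10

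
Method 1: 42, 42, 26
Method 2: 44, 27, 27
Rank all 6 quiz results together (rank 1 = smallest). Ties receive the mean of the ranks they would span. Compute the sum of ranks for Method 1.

Sorted (ascending): 26, 27, 27, 42, 42, 44
The 2 values of 27 occupy positions 2–3 → average rank (2+3)/2 = 2.5.
The 2 values of 42 occupy positions 4–5 → average rank (4+5)/2 = 4.5.
Method 1 values → pooled ranks: 42→4.5, 42→4.5, 26→1
Rank sum = 4.5 + 4.5 + 1 = 10

10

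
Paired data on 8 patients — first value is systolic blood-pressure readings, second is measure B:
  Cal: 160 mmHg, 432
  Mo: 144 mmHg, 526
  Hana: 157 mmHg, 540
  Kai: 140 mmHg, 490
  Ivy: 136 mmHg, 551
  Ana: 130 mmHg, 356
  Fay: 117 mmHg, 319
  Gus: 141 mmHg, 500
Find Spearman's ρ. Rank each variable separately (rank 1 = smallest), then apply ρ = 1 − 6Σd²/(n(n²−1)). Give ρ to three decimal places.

Ranks of variable 1: 8, 6, 7, 4, 3, 2, 1, 5
Ranks of variable 2: 3, 6, 7, 4, 8, 2, 1, 5
d = r₁ − r₂: 5, 0, 0, 0, -5, 0, 0, 0
d²: 25, 0, 0, 0, 25, 0, 0, 0; Σd² = 50
ρ = 1 − 6·50/(8·63) = 1 − 300/504 = 0.405

0.405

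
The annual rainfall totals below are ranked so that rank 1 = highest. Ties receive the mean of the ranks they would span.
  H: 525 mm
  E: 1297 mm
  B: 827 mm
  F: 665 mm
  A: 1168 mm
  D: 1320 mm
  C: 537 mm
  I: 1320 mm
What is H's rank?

Sorted (descending): 1320, 1320, 1297, 1168, 827, 665, 537, 525
The 2 values of 1320 occupy positions 1–2 → average rank (1+2)/2 = 1.5.
H has value 525 mm → rank 8.

8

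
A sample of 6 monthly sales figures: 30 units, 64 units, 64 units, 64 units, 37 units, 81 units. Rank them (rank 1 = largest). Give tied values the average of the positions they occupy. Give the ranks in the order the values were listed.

6, 3, 3, 3, 5, 1

Sorted (descending): 81, 64, 64, 64, 37, 30
The 3 values of 64 occupy positions 2–4 → average rank 3.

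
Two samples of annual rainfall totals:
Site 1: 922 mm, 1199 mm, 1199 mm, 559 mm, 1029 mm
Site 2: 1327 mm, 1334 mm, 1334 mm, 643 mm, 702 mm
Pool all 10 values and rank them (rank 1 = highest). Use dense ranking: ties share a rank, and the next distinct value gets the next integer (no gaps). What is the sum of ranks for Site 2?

Sorted (descending): 1334, 1334, 1327, 1199, 1199, 1029, 922, 702, 643, 559
The 2 values of 1334 share dense rank 1.
The 2 values of 1199 share dense rank 3.
Remaining distinct values take the next consecutive integers.
Site 2 values → pooled ranks: 1327→2, 1334→1, 1334→1, 643→7, 702→6
Rank sum = 2 + 1 + 1 + 7 + 6 = 17

17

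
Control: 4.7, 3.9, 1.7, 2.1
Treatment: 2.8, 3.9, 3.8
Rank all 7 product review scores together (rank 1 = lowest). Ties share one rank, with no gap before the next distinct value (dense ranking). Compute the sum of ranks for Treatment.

Sorted (ascending): 1.7, 2.1, 2.8, 3.8, 3.9, 3.9, 4.7
The 2 values of 3.9 share dense rank 5.
Remaining distinct values take the next consecutive integers.
Treatment values → pooled ranks: 2.8→3, 3.9→5, 3.8→4
Rank sum = 3 + 5 + 4 = 12

12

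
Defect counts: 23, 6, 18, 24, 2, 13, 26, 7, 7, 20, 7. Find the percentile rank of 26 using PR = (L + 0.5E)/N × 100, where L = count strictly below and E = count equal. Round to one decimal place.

N = 11.
Strictly below 26: 10. Equal to 26: 1.
PR = (10 + 0.5·1)/11 × 100 = 95.5

95.5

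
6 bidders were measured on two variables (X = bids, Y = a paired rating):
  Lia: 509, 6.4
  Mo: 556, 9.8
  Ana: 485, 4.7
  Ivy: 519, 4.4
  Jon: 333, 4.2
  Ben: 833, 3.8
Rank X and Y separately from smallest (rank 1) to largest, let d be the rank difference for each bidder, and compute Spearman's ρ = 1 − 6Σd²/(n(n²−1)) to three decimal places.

Ranks of variable 1: 3, 5, 2, 4, 1, 6
Ranks of variable 2: 5, 6, 4, 3, 2, 1
d = r₁ − r₂: -2, -1, -2, 1, -1, 5
d²: 4, 1, 4, 1, 1, 25; Σd² = 36
ρ = 1 − 6·36/(6·35) = 1 − 216/210 = -0.029

-0.029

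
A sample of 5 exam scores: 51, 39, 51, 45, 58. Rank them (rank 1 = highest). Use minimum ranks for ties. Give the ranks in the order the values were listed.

2, 5, 2, 4, 1

Sorted (descending): 58, 51, 51, 45, 39
The 2 values of 51 occupy positions 2–3 → each gets rank 2.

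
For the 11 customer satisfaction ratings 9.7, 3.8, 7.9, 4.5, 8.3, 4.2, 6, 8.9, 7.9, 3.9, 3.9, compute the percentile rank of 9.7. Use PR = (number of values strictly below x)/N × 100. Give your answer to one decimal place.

N = 11.
Strictly below 9.7: 10. Equal to 9.7: 1.
PR = 10/11 × 100 = 90.9

90.9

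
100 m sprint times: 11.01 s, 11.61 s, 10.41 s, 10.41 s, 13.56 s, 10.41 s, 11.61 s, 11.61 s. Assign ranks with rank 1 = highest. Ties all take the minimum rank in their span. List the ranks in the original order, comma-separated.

Sorted (descending): 13.56, 11.61, 11.61, 11.61, 11.01, 10.41, 10.41, 10.41
The 3 values of 11.61 occupy positions 2–4 → each gets rank 2.
The 3 values of 10.41 occupy positions 6–8 → each gets rank 6.

5, 2, 6, 6, 1, 6, 2, 2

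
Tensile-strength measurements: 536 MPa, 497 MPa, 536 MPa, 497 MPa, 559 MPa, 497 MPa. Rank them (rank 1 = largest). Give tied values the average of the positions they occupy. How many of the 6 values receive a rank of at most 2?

Sorted (descending): 559, 536, 536, 497, 497, 497
The 2 values of 536 occupy positions 2–3 → average rank (2+3)/2 = 2.5.
The 3 values of 497 occupy positions 4–6 → average rank 5.
Ranks ≤ 2: {1} → 1 value.

1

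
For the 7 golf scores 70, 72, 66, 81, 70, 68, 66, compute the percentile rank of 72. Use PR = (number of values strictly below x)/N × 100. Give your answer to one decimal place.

N = 7.
Strictly below 72: 5. Equal to 72: 1.
PR = 5/7 × 100 = 71.4

71.4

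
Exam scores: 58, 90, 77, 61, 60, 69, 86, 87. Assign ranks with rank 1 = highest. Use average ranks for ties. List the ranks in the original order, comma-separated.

8, 1, 4, 6, 7, 5, 3, 2

Sorted (descending): 90, 87, 86, 77, 69, 61, 60, 58
No ties — each value takes its position as its rank.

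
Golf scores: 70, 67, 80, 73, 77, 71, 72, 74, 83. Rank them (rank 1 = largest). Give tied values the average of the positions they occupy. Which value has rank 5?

73

Sorted (descending): 83, 80, 77, 74, 73, 72, 71, 70, 67
No ties — each value takes its position as its rank.
Rank 5 → value 73.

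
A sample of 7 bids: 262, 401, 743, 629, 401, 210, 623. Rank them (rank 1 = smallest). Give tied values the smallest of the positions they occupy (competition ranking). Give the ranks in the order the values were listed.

Sorted (ascending): 210, 262, 401, 401, 623, 629, 743
The 2 values of 401 occupy positions 3–4 → each gets rank 3.

2, 3, 7, 6, 3, 1, 5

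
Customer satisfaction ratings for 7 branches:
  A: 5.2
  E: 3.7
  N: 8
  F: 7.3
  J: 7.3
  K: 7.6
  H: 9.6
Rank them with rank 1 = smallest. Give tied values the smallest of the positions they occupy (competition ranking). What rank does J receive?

Sorted (ascending): 3.7, 5.2, 7.3, 7.3, 7.6, 8, 9.6
The 2 values of 7.3 occupy positions 3–4 → each gets rank 3.
J has value 7.3 → rank 3.

3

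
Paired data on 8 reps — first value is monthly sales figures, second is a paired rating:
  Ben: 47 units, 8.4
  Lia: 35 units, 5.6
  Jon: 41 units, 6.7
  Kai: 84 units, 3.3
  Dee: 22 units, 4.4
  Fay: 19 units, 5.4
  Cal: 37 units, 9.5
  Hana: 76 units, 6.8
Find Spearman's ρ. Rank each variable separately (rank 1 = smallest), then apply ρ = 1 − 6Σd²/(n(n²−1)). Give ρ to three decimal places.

Ranks of variable 1: 6, 3, 5, 8, 2, 1, 4, 7
Ranks of variable 2: 7, 4, 5, 1, 2, 3, 8, 6
d = r₁ − r₂: -1, -1, 0, 7, 0, -2, -4, 1
d²: 1, 1, 0, 49, 0, 4, 16, 1; Σd² = 72
ρ = 1 − 6·72/(8·63) = 1 − 432/504 = 0.143

0.143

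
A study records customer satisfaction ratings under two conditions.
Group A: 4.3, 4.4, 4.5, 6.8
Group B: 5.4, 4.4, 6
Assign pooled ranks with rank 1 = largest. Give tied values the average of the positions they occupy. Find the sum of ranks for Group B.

Sorted (descending): 6.8, 6, 5.4, 4.5, 4.4, 4.4, 4.3
The 2 values of 4.4 occupy positions 5–6 → average rank (5+6)/2 = 5.5.
Group B values → pooled ranks: 5.4→3, 4.4→5.5, 6→2
Rank sum = 3 + 5.5 + 2 = 10.5

10.5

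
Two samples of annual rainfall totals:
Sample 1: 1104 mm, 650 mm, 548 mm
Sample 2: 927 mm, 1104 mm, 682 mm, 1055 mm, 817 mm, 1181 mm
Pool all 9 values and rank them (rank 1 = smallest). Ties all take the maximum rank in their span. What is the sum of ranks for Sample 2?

35

Sorted (ascending): 548, 650, 682, 817, 927, 1055, 1104, 1104, 1181
The 2 values of 1104 occupy positions 7–8 → each gets rank 8.
Sample 2 values → pooled ranks: 927→5, 1104→8, 682→3, 1055→6, 817→4, 1181→9
Rank sum = 5 + 8 + 3 + 6 + 4 + 9 = 35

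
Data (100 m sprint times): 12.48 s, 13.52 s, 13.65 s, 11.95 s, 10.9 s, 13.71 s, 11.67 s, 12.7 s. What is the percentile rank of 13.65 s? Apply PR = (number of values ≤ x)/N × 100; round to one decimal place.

87.5

N = 8.
Strictly below 13.65: 6. Equal to 13.65: 1.
PR = 7/8 × 100 = 87.5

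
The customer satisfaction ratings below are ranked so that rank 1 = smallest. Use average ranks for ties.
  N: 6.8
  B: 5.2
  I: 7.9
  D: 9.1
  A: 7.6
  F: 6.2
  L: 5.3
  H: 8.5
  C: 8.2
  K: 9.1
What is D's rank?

9.5

Sorted (ascending): 5.2, 5.3, 6.2, 6.8, 7.6, 7.9, 8.2, 8.5, 9.1, 9.1
The 2 values of 9.1 occupy positions 9–10 → average rank (9+10)/2 = 9.5.
D has value 9.1 → rank 9.5.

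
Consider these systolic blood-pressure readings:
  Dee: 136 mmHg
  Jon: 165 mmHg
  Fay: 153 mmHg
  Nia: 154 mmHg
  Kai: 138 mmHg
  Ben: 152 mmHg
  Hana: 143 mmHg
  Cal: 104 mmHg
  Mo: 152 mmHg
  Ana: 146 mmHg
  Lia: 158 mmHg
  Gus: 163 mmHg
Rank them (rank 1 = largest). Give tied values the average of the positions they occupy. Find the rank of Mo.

Sorted (descending): 165, 163, 158, 154, 153, 152, 152, 146, 143, 138, 136, 104
The 2 values of 152 occupy positions 6–7 → average rank (6+7)/2 = 6.5.
Mo has value 152 mmHg → rank 6.5.

6.5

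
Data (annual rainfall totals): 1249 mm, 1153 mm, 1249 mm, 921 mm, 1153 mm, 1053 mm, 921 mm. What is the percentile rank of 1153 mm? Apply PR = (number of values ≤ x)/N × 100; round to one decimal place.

N = 7.
Strictly below 1153: 3. Equal to 1153: 2.
PR = 5/7 × 100 = 71.4

71.4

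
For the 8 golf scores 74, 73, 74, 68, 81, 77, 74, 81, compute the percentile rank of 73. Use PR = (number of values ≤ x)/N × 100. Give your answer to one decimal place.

25.0

N = 8.
Strictly below 73: 1. Equal to 73: 1.
PR = 2/8 × 100 = 25.0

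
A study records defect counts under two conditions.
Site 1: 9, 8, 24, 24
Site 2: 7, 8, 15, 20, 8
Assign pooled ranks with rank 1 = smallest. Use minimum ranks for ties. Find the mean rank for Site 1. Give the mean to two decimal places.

5.75

Sorted (ascending): 7, 8, 8, 8, 9, 15, 20, 24, 24
The 3 values of 8 occupy positions 2–4 → each gets rank 2.
The 2 values of 24 occupy positions 8–9 → each gets rank 8.
Site 1 values → pooled ranks: 9→5, 8→2, 24→8, 24→8
Mean rank = (5 + 2 + 8 + 8) / 4 = 5.75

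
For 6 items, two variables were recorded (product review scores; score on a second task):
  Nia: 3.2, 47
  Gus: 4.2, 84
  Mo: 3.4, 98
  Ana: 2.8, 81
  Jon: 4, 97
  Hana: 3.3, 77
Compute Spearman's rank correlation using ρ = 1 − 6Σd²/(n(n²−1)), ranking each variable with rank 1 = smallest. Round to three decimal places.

Ranks of variable 1: 2, 6, 4, 1, 5, 3
Ranks of variable 2: 1, 4, 6, 3, 5, 2
d = r₁ − r₂: 1, 2, -2, -2, 0, 1
d²: 1, 4, 4, 4, 0, 1; Σd² = 14
ρ = 1 − 6·14/(6·35) = 1 − 84/210 = 0.600

0.600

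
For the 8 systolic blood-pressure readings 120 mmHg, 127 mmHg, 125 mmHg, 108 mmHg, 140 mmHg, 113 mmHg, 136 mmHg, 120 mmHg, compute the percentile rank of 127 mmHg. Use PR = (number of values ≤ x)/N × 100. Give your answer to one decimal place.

75.0

N = 8.
Strictly below 127: 5. Equal to 127: 1.
PR = 6/8 × 100 = 75.0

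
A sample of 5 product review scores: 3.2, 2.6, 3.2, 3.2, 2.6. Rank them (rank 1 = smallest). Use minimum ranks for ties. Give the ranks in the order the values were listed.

Sorted (ascending): 2.6, 2.6, 3.2, 3.2, 3.2
The 2 values of 2.6 occupy positions 1–2 → each gets rank 1.
The 3 values of 3.2 occupy positions 3–5 → each gets rank 3.

3, 1, 3, 3, 1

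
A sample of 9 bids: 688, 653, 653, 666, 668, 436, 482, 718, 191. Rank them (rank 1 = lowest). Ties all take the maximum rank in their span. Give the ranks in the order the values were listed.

Sorted (ascending): 191, 436, 482, 653, 653, 666, 668, 688, 718
The 2 values of 653 occupy positions 4–5 → each gets rank 5.

8, 5, 5, 6, 7, 2, 3, 9, 1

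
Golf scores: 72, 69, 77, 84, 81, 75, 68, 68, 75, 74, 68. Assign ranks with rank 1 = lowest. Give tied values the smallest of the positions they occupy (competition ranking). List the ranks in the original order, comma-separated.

Sorted (ascending): 68, 68, 68, 69, 72, 74, 75, 75, 77, 81, 84
The 3 values of 68 occupy positions 1–3 → each gets rank 1.
The 2 values of 75 occupy positions 7–8 → each gets rank 7.

5, 4, 9, 11, 10, 7, 1, 1, 7, 6, 1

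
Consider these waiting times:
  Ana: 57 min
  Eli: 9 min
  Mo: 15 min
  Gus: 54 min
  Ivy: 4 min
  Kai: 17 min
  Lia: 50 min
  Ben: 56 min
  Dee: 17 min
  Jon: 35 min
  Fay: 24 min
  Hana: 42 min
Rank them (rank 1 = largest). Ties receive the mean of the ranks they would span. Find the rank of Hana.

Sorted (descending): 57, 56, 54, 50, 42, 35, 24, 17, 17, 15, 9, 4
The 2 values of 17 occupy positions 8–9 → average rank (8+9)/2 = 8.5.
Hana has value 42 min → rank 5.

5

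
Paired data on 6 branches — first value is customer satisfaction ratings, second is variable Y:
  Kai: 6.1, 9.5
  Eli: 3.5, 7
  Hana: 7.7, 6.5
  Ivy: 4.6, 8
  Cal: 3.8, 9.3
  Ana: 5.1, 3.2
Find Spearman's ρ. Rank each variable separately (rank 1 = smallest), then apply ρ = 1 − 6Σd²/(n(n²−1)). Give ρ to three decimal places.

Ranks of variable 1: 5, 1, 6, 3, 2, 4
Ranks of variable 2: 6, 3, 2, 4, 5, 1
d = r₁ − r₂: -1, -2, 4, -1, -3, 3
d²: 1, 4, 16, 1, 9, 9; Σd² = 40
ρ = 1 − 6·40/(6·35) = 1 − 240/210 = -0.143

-0.143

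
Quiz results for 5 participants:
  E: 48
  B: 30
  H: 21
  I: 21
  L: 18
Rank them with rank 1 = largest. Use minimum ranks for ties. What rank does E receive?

1

Sorted (descending): 48, 30, 21, 21, 18
The 2 values of 21 occupy positions 3–4 → each gets rank 3.
E has value 48 → rank 1.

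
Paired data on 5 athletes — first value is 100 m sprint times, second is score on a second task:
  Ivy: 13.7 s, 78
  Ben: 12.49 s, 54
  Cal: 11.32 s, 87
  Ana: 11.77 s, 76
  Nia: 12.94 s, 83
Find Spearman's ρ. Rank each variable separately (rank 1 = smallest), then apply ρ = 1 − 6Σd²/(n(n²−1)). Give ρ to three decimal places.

-0.200

Ranks of variable 1: 5, 3, 1, 2, 4
Ranks of variable 2: 3, 1, 5, 2, 4
d = r₁ − r₂: 2, 2, -4, 0, 0
d²: 4, 4, 16, 0, 0; Σd² = 24
ρ = 1 − 6·24/(5·24) = 1 − 144/120 = -0.200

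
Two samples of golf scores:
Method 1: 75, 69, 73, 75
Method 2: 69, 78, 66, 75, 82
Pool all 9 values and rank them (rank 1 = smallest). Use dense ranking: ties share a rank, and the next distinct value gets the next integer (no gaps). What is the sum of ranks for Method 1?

Sorted (ascending): 66, 69, 69, 73, 75, 75, 75, 78, 82
The 2 values of 69 share dense rank 2.
The 3 values of 75 share dense rank 4.
Remaining distinct values take the next consecutive integers.
Method 1 values → pooled ranks: 75→4, 69→2, 73→3, 75→4
Rank sum = 4 + 2 + 3 + 4 = 13

13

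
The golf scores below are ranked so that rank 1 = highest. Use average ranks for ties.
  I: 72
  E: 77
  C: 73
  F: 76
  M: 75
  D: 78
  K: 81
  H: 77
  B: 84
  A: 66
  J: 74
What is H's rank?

Sorted (descending): 84, 81, 78, 77, 77, 76, 75, 74, 73, 72, 66
The 2 values of 77 occupy positions 4–5 → average rank (4+5)/2 = 4.5.
H has value 77 → rank 4.5.

4.5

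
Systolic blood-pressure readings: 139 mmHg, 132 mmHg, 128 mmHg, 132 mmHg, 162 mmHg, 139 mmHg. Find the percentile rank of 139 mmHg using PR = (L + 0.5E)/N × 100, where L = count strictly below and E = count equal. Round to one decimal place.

N = 6.
Strictly below 139: 3. Equal to 139: 2.
PR = (3 + 0.5·2)/6 × 100 = 66.7

66.7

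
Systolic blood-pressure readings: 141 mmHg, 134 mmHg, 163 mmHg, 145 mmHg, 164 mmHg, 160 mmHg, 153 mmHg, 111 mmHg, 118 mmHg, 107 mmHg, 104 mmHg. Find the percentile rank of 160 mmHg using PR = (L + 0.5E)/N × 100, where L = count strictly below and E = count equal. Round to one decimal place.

N = 11.
Strictly below 160: 8. Equal to 160: 1.
PR = (8 + 0.5·1)/11 × 100 = 77.3

77.3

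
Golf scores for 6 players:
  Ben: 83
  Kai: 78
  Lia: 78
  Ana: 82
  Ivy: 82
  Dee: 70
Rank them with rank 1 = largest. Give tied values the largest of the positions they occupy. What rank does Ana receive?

3

Sorted (descending): 83, 82, 82, 78, 78, 70
The 2 values of 82 occupy positions 2–3 → each gets rank 3.
The 2 values of 78 occupy positions 4–5 → each gets rank 5.
Ana has value 82 → rank 3.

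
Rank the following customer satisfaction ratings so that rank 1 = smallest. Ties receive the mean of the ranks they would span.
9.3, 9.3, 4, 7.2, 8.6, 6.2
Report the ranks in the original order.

5.5, 5.5, 1, 3, 4, 2

Sorted (ascending): 4, 6.2, 7.2, 8.6, 9.3, 9.3
The 2 values of 9.3 occupy positions 5–6 → average rank (5+6)/2 = 5.5.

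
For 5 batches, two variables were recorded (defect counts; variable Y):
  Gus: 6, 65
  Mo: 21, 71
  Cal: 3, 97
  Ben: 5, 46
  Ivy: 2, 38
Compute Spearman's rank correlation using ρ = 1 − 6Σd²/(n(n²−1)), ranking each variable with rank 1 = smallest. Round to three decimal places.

0.400

Ranks of variable 1: 4, 5, 2, 3, 1
Ranks of variable 2: 3, 4, 5, 2, 1
d = r₁ − r₂: 1, 1, -3, 1, 0
d²: 1, 1, 9, 1, 0; Σd² = 12
ρ = 1 − 6·12/(5·24) = 1 − 72/120 = 0.400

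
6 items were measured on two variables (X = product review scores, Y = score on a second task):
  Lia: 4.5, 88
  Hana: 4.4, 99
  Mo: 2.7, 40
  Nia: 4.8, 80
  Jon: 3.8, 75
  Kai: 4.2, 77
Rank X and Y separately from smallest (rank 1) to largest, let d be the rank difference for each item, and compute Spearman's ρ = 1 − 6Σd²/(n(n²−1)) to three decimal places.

0.771

Ranks of variable 1: 5, 4, 1, 6, 2, 3
Ranks of variable 2: 5, 6, 1, 4, 2, 3
d = r₁ − r₂: 0, -2, 0, 2, 0, 0
d²: 0, 4, 0, 4, 0, 0; Σd² = 8
ρ = 1 − 6·8/(6·35) = 1 − 48/210 = 0.771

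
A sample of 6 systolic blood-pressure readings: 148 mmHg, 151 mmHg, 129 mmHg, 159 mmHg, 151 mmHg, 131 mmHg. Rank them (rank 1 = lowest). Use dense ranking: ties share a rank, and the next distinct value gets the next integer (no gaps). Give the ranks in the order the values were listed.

Sorted (ascending): 129, 131, 148, 151, 151, 159
The 2 values of 151 share dense rank 4.
Remaining distinct values take the next consecutive integers.

3, 4, 1, 5, 4, 2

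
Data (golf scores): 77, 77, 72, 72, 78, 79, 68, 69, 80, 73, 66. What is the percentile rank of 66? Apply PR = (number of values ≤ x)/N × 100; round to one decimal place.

N = 11.
Strictly below 66: 0. Equal to 66: 1.
PR = 1/11 × 100 = 9.1

9.1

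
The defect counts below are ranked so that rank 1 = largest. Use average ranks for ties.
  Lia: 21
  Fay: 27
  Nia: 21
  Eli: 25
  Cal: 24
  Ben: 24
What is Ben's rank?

3.5

Sorted (descending): 27, 25, 24, 24, 21, 21
The 2 values of 24 occupy positions 3–4 → average rank (3+4)/2 = 3.5.
The 2 values of 21 occupy positions 5–6 → average rank (5+6)/2 = 5.5.
Ben has value 24 → rank 3.5.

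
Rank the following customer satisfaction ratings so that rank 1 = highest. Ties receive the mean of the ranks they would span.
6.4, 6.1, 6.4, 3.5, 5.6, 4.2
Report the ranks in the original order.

1.5, 3, 1.5, 6, 4, 5

Sorted (descending): 6.4, 6.4, 6.1, 5.6, 4.2, 3.5
The 2 values of 6.4 occupy positions 1–2 → average rank (1+2)/2 = 1.5.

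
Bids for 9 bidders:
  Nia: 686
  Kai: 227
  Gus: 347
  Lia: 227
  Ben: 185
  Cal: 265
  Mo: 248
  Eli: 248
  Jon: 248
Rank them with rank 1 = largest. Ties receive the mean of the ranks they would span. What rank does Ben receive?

9

Sorted (descending): 686, 347, 265, 248, 248, 248, 227, 227, 185
The 3 values of 248 occupy positions 4–6 → average rank 5.
The 2 values of 227 occupy positions 7–8 → average rank (7+8)/2 = 7.5.
Ben has value 185 → rank 9.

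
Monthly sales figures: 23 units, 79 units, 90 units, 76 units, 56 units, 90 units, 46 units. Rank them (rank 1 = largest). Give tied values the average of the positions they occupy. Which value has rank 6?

46

Sorted (descending): 90, 90, 79, 76, 56, 46, 23
The 2 values of 90 occupy positions 1–2 → average rank (1+2)/2 = 1.5.
Rank 6 → value 46.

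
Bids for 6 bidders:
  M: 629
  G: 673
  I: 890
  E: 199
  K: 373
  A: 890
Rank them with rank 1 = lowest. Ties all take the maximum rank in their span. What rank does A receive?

6

Sorted (ascending): 199, 373, 629, 673, 890, 890
The 2 values of 890 occupy positions 5–6 → each gets rank 6.
A has value 890 → rank 6.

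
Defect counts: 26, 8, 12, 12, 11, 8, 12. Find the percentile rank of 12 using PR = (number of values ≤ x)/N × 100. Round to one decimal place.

N = 7.
Strictly below 12: 3. Equal to 12: 3.
PR = 6/7 × 100 = 85.7

85.7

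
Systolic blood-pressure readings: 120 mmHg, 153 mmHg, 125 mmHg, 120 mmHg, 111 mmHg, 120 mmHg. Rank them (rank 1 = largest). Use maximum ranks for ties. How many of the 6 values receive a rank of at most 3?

Sorted (descending): 153, 125, 120, 120, 120, 111
The 3 values of 120 occupy positions 3–5 → each gets rank 5.
Ranks ≤ 3: {1, 2} → 2 values.

2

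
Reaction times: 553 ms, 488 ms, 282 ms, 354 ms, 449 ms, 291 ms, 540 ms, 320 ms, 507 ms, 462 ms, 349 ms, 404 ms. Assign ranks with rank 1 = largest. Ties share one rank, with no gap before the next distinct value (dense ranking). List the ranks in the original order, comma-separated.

Sorted (descending): 553, 540, 507, 488, 462, 449, 404, 354, 349, 320, 291, 282
No ties — each value takes its position as its rank.

1, 4, 12, 8, 6, 11, 2, 10, 3, 5, 9, 7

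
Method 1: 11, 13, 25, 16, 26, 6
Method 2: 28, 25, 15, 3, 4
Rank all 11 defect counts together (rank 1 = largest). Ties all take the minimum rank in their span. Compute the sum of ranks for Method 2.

Sorted (descending): 28, 26, 25, 25, 16, 15, 13, 11, 6, 4, 3
The 2 values of 25 occupy positions 3–4 → each gets rank 3.
Method 2 values → pooled ranks: 28→1, 25→3, 15→6, 3→11, 4→10
Rank sum = 1 + 3 + 6 + 11 + 10 = 31

31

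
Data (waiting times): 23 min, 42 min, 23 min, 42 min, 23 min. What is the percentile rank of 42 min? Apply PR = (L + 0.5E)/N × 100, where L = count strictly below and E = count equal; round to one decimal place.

N = 5.
Strictly below 42: 3. Equal to 42: 2.
PR = (3 + 0.5·2)/5 × 100 = 80.0

80.0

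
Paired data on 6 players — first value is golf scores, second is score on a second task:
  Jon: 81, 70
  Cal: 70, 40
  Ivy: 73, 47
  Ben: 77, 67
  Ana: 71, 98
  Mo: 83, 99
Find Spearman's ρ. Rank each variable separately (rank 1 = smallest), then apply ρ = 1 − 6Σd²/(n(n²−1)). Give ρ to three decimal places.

0.657

Ranks of variable 1: 5, 1, 3, 4, 2, 6
Ranks of variable 2: 4, 1, 2, 3, 5, 6
d = r₁ − r₂: 1, 0, 1, 1, -3, 0
d²: 1, 0, 1, 1, 9, 0; Σd² = 12
ρ = 1 − 6·12/(6·35) = 1 − 72/210 = 0.657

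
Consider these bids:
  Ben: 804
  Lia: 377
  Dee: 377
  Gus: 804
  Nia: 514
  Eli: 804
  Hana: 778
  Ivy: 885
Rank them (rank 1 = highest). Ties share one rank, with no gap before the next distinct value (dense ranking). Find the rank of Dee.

5

Sorted (descending): 885, 804, 804, 804, 778, 514, 377, 377
The 3 values of 804 share dense rank 2.
The 2 values of 377 share dense rank 5.
Remaining distinct values take the next consecutive integers.
Dee has value 377 → rank 5.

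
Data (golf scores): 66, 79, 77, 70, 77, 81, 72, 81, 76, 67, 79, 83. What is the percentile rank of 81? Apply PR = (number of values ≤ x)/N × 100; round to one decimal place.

91.7

N = 12.
Strictly below 81: 9. Equal to 81: 2.
PR = 11/12 × 100 = 91.7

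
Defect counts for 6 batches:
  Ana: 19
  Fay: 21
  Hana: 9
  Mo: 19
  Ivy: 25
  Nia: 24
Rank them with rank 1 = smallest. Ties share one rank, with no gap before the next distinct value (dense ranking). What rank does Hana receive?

Sorted (ascending): 9, 19, 19, 21, 24, 25
The 2 values of 19 share dense rank 2.
Remaining distinct values take the next consecutive integers.
Hana has value 9 → rank 1.

1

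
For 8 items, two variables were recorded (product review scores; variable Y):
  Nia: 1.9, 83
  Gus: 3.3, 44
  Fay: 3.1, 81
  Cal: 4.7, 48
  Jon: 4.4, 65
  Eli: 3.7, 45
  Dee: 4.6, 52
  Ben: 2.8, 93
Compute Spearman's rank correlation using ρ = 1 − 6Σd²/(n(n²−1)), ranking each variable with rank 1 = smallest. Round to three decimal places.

-0.595

Ranks of variable 1: 1, 4, 3, 8, 6, 5, 7, 2
Ranks of variable 2: 7, 1, 6, 3, 5, 2, 4, 8
d = r₁ − r₂: -6, 3, -3, 5, 1, 3, 3, -6
d²: 36, 9, 9, 25, 1, 9, 9, 36; Σd² = 134
ρ = 1 − 6·134/(8·63) = 1 − 804/504 = -0.595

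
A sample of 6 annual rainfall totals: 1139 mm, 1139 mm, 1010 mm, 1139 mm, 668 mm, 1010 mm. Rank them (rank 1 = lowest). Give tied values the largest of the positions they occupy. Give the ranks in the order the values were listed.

Sorted (ascending): 668, 1010, 1010, 1139, 1139, 1139
The 2 values of 1010 occupy positions 2–3 → each gets rank 3.
The 3 values of 1139 occupy positions 4–6 → each gets rank 6.

6, 6, 3, 6, 1, 3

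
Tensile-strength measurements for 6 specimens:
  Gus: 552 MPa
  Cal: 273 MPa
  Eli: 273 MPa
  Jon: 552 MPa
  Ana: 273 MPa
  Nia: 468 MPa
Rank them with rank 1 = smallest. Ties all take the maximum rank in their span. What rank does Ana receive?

Sorted (ascending): 273, 273, 273, 468, 552, 552
The 3 values of 273 occupy positions 1–3 → each gets rank 3.
The 2 values of 552 occupy positions 5–6 → each gets rank 6.
Ana has value 273 MPa → rank 3.

3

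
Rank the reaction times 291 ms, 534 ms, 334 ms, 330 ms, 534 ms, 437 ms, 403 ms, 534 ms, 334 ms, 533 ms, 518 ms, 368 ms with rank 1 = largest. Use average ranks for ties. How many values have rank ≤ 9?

8

Sorted (descending): 534, 534, 534, 533, 518, 437, 403, 368, 334, 334, 330, 291
The 3 values of 534 occupy positions 1–3 → average rank 2.
The 2 values of 334 occupy positions 9–10 → average rank (9+10)/2 = 9.5.
Ranks ≤ 9: {2, 2, 2, 4, 5, 6, 7, 8} → 8 values.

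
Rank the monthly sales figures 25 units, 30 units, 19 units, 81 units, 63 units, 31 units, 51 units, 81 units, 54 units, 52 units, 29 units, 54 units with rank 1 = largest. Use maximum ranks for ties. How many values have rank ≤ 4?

3

Sorted (descending): 81, 81, 63, 54, 54, 52, 51, 31, 30, 29, 25, 19
The 2 values of 81 occupy positions 1–2 → each gets rank 2.
The 2 values of 54 occupy positions 4–5 → each gets rank 5.
Ranks ≤ 4: {2, 2, 3} → 3 values.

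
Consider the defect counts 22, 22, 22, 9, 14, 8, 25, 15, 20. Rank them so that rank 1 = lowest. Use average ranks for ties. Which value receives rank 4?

15

Sorted (ascending): 8, 9, 14, 15, 20, 22, 22, 22, 25
The 3 values of 22 occupy positions 6–8 → average rank 7.
Rank 4 → value 15.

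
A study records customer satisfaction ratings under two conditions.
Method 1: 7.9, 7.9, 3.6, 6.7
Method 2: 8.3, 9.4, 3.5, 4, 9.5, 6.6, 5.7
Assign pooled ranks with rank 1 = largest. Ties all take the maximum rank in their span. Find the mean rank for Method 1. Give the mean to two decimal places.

6.50

Sorted (descending): 9.5, 9.4, 8.3, 7.9, 7.9, 6.7, 6.6, 5.7, 4, 3.6, 3.5
The 2 values of 7.9 occupy positions 4–5 → each gets rank 5.
Method 1 values → pooled ranks: 7.9→5, 7.9→5, 3.6→10, 6.7→6
Mean rank = (5 + 5 + 10 + 6) / 4 = 6.50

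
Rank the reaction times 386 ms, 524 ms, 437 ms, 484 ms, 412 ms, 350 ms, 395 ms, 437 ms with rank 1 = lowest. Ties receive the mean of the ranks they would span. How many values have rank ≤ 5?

Sorted (ascending): 350, 386, 395, 412, 437, 437, 484, 524
The 2 values of 437 occupy positions 5–6 → average rank (5+6)/2 = 5.5.
Ranks ≤ 5: {1, 2, 3, 4} → 4 values.

4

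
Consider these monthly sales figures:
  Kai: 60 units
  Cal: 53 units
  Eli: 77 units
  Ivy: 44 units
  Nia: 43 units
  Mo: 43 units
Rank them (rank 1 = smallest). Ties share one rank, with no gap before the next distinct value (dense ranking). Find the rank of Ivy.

Sorted (ascending): 43, 43, 44, 53, 60, 77
The 2 values of 43 share dense rank 1.
Remaining distinct values take the next consecutive integers.
Ivy has value 44 units → rank 2.

2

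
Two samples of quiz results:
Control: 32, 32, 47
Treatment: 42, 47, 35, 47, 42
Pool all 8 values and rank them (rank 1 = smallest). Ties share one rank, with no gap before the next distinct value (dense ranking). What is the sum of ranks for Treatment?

Sorted (ascending): 32, 32, 35, 42, 42, 47, 47, 47
The 2 values of 32 share dense rank 1.
The 2 values of 42 share dense rank 3.
The 3 values of 47 share dense rank 4.
Remaining distinct values take the next consecutive integers.
Treatment values → pooled ranks: 42→3, 47→4, 35→2, 47→4, 42→3
Rank sum = 3 + 4 + 2 + 4 + 3 = 16

16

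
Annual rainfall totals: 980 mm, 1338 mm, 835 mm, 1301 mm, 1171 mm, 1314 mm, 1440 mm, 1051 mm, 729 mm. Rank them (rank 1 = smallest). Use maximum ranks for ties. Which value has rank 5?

1171

Sorted (ascending): 729, 835, 980, 1051, 1171, 1301, 1314, 1338, 1440
No ties — each value takes its position as its rank.
Rank 5 → value 1171.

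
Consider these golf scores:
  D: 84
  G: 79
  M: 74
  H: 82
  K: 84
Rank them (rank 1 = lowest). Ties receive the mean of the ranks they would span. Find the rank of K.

4.5

Sorted (ascending): 74, 79, 82, 84, 84
The 2 values of 84 occupy positions 4–5 → average rank (4+5)/2 = 4.5.
K has value 84 → rank 4.5.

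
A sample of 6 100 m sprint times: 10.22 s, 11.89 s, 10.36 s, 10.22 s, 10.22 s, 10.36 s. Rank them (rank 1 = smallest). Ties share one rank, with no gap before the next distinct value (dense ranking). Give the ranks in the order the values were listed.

1, 3, 2, 1, 1, 2

Sorted (ascending): 10.22, 10.22, 10.22, 10.36, 10.36, 11.89
The 3 values of 10.22 share dense rank 1.
The 2 values of 10.36 share dense rank 2.
Remaining distinct values take the next consecutive integers.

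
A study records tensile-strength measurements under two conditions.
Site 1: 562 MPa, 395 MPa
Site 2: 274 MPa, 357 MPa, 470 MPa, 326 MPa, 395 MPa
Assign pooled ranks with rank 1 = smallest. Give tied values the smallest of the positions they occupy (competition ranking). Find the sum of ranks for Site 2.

16

Sorted (ascending): 274, 326, 357, 395, 395, 470, 562
The 2 values of 395 occupy positions 4–5 → each gets rank 4.
Site 2 values → pooled ranks: 274→1, 357→3, 470→6, 326→2, 395→4
Rank sum = 1 + 3 + 6 + 2 + 4 = 16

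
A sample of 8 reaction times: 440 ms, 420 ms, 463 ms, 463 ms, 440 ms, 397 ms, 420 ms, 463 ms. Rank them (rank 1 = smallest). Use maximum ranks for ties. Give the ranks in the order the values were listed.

Sorted (ascending): 397, 420, 420, 440, 440, 463, 463, 463
The 2 values of 420 occupy positions 2–3 → each gets rank 3.
The 2 values of 440 occupy positions 4–5 → each gets rank 5.
The 3 values of 463 occupy positions 6–8 → each gets rank 8.

5, 3, 8, 8, 5, 1, 3, 8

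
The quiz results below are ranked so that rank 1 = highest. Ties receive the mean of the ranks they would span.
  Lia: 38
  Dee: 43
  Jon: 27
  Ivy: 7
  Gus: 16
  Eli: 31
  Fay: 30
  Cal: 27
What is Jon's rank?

Sorted (descending): 43, 38, 31, 30, 27, 27, 16, 7
The 2 values of 27 occupy positions 5–6 → average rank (5+6)/2 = 5.5.
Jon has value 27 → rank 5.5.

5.5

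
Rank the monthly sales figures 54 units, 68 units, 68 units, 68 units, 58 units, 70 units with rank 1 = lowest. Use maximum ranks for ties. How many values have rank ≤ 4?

Sorted (ascending): 54, 58, 68, 68, 68, 70
The 3 values of 68 occupy positions 3–5 → each gets rank 5.
Ranks ≤ 4: {1, 2} → 2 values.

2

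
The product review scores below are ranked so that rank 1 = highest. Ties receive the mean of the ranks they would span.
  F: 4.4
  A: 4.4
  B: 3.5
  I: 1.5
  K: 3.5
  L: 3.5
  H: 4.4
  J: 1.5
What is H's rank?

2

Sorted (descending): 4.4, 4.4, 4.4, 3.5, 3.5, 3.5, 1.5, 1.5
The 3 values of 4.4 occupy positions 1–3 → average rank 2.
The 3 values of 3.5 occupy positions 4–6 → average rank 5.
The 2 values of 1.5 occupy positions 7–8 → average rank (7+8)/2 = 7.5.
H has value 4.4 → rank 2.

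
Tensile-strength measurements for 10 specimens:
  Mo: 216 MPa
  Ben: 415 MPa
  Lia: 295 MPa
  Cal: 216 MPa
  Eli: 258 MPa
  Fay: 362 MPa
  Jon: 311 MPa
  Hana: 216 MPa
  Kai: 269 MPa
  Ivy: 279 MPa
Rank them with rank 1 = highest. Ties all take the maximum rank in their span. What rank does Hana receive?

10

Sorted (descending): 415, 362, 311, 295, 279, 269, 258, 216, 216, 216
The 3 values of 216 occupy positions 8–10 → each gets rank 10.
Hana has value 216 MPa → rank 10.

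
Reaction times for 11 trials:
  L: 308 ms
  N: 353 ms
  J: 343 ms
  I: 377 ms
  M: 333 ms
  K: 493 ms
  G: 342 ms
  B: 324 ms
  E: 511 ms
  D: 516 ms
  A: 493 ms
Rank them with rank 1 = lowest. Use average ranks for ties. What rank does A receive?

8.5

Sorted (ascending): 308, 324, 333, 342, 343, 353, 377, 493, 493, 511, 516
The 2 values of 493 occupy positions 8–9 → average rank (8+9)/2 = 8.5.
A has value 493 ms → rank 8.5.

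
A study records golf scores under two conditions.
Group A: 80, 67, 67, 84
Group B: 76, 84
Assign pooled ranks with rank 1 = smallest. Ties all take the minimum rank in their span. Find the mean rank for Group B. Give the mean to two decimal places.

4.00

Sorted (ascending): 67, 67, 76, 80, 84, 84
The 2 values of 67 occupy positions 1–2 → each gets rank 1.
The 2 values of 84 occupy positions 5–6 → each gets rank 5.
Group B values → pooled ranks: 76→3, 84→5
Mean rank = (3 + 5) / 2 = 4.00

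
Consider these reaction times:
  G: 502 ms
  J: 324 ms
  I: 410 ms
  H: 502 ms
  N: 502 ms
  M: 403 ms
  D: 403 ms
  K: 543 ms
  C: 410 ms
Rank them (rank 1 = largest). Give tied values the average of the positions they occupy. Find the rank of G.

Sorted (descending): 543, 502, 502, 502, 410, 410, 403, 403, 324
The 3 values of 502 occupy positions 2–4 → average rank 3.
The 2 values of 410 occupy positions 5–6 → average rank (5+6)/2 = 5.5.
The 2 values of 403 occupy positions 7–8 → average rank (7+8)/2 = 7.5.
G has value 502 ms → rank 3.

3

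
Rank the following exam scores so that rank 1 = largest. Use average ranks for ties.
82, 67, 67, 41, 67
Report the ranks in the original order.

Sorted (descending): 82, 67, 67, 67, 41
The 3 values of 67 occupy positions 2–4 → average rank 3.

1, 3, 3, 5, 3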